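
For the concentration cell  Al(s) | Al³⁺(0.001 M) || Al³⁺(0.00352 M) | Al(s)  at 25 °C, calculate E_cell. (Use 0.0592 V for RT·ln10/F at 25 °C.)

0.011 V

Both half-cells are Al³⁺/Al, so E°_cell = 0. The concentrated side is the cathode; the cell reaction moves Al³⁺ from high to low concentration with n = 3.
Q = [Al³⁺]_dilute/[Al³⁺]_conc = 0.001/0.00352 = 0.284.
E = 0 − (0.0592/3) log Q = −(0.0592/3)(-0.547) = 0.0108 V.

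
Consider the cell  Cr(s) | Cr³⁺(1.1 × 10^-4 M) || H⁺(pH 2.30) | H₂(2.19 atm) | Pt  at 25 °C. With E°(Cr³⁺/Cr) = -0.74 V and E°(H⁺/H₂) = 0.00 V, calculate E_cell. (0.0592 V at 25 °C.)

The hydrogen couple is the cathode, so E°_cell = 0.74 V; n = 6.
[H⁺] = 10^(−2.30) = 0.0050 M, and Q = [Cr³⁺]^2·P(H₂)^3 / [H⁺]^6 = 8.02 × 10^6.
E = E° − (0.0592/6) log Q = 0.74 − (0.0592/6)(6.904) = 0.672 V.

0.67 V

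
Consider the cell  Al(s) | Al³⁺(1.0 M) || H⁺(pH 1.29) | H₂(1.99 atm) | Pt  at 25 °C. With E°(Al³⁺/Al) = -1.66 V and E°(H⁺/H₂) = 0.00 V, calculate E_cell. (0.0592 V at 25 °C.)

1.57 V

The hydrogen couple is the cathode, so E°_cell = 1.66 V; n = 6.
[H⁺] = 10^(−1.29) = 0.051 M, and Q = [Al³⁺]^2·P(H₂)^3 / [H⁺]^6 = 4.33 × 10^8.
E = E° − (0.0592/6) log Q = 1.66 − (0.0592/6)(8.637) = 1.575 V.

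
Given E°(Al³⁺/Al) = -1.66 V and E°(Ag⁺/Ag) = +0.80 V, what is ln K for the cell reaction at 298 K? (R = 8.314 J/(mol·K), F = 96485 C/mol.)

ln K = 287.4

E°_cell = +0.80 − (-1.66) = 2.46 V, with n = 3 electrons transferred.
At equilibrium E = 0, so the Nernst equation gives ln K = nFE°/RT = (3)(96485)(2.46)/((8.314)(298)) = 287.40.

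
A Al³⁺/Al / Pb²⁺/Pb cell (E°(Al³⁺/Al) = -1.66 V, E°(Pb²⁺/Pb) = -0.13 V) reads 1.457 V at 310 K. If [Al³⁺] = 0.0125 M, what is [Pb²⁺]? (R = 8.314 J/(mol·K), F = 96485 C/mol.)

From the Nernst equation, ln Q = nF(E° − E)/RT = 6×96485×(1.53 − 1.457)/(8.314×310) = 16.397, so Q = 1.32 × 10^7.
With Q = [Al³⁺]^2/[Pb²⁺]^3 and the known concentrations, [Pb²⁺]^3 in the denominator gives [Pb²⁺] = 2.3 × 10^-4 M.

2.3 × 10^-4 M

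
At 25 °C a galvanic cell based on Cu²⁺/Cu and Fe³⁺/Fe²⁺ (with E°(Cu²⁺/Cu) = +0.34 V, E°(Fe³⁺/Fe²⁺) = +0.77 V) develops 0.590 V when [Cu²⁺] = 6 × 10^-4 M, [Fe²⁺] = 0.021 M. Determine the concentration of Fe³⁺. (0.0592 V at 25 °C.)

From the Nernst equation, log Q = n(E° − E)/0.0592 = 2(0.43 − 0.590)/0.0592 = -5.405, so Q = 3.93 × 10^-6.
With Q = [Cu²⁺]·[Fe²⁺]^2/[Fe³⁺]^2 and the known concentrations, [Fe³⁺]^2 in the denominator gives [Fe³⁺] = 0.26 M.

0.26 M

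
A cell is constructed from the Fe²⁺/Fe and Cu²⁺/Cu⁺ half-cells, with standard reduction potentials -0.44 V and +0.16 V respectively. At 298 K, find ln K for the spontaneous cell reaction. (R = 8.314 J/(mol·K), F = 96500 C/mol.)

ln K = 46.7

E°_cell = +0.16 − (-0.44) = 0.60 V, with n = 2 electrons transferred.
At equilibrium E = 0, so the Nernst equation gives ln K = nFE°/RT = (2)(96500)(0.60)/((8.314)(298)) = 46.74.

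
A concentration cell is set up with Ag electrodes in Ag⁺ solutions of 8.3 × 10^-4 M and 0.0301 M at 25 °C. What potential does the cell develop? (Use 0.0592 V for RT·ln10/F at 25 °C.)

Both half-cells are Ag⁺/Ag, so E°_cell = 0. The concentrated side is the cathode; the cell reaction moves Ag⁺ from high to low concentration with n = 1.
Q = [Ag⁺]_dilute/[Ag⁺]_conc = 8.3 × 10^-4/0.0301 = 0.0276.
E = 0 − (0.0592/1) log Q = −(0.0592/1)(-1.559) = 0.0923 V.

0.092 V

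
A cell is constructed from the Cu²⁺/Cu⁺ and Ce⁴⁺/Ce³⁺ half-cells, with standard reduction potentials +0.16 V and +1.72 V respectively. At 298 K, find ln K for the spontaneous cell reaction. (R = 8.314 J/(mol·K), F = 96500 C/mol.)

ln K = 60.8

E°_cell = +1.72 − (+0.16) = 1.56 V, with n = 1 electron transferred.
At equilibrium E = 0, so the Nernst equation gives ln K = nFE°/RT = (1)(96500)(1.56)/((8.314)(298)) = 60.76.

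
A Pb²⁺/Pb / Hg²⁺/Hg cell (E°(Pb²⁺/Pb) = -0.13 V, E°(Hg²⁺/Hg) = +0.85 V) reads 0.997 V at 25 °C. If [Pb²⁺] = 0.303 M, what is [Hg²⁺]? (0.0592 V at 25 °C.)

1.1 M

From the Nernst equation, log Q = n(E° − E)/0.0592 = 2(0.98 − 0.997)/0.0592 = -0.574, so Q = 0.266.
With Q = [Pb²⁺]/[Hg²⁺] and the known concentrations, [Hg²⁺] in the denominator gives [Hg²⁺] = 1.1 M.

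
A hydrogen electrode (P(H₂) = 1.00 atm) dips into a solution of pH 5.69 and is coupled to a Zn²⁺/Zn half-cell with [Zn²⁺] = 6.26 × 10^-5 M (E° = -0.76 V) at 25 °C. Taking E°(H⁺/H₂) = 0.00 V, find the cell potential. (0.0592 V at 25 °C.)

The hydrogen couple is the cathode, so E°_cell = 0.76 V; n = 2.
[H⁺] = 10^(−5.69) = 2 × 10^-6 M, and Q = [Zn²⁺]·P(H₂) / [H⁺]^2 = 1.5 × 10^7.
E = E° − (0.0592/2) log Q = 0.76 − (0.0592/2)(7.177) = 0.548 V.

0.55 V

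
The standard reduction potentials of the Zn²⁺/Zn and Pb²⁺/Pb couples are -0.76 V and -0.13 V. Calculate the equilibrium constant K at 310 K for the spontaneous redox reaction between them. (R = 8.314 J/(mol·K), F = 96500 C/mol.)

3.1 × 10^20

E°_cell = -0.13 − (-0.76) = 0.63 V, with n = 2 electrons transferred.
At equilibrium E = 0, so the Nernst equation gives ln K = nFE°/RT = (2)(96500)(0.63)/((8.314)(310)) = 47.18.
K = e^47.18 = 3.1 × 10^20.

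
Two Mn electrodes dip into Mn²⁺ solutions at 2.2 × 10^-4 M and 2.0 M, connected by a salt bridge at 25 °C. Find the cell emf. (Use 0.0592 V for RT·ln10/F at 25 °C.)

Both half-cells are Mn²⁺/Mn, so E°_cell = 0. The concentrated side is the cathode; the cell reaction moves Mn²⁺ from high to low concentration with n = 2.
Q = [Mn²⁺]_dilute/[Mn²⁺]_conc = 2.2 × 10^-4/2.0 = 1.1 × 10^-4.
E = 0 − (0.0592/2) log Q = −(0.0592/2)(-3.959) = 0.1172 V.

0.12 V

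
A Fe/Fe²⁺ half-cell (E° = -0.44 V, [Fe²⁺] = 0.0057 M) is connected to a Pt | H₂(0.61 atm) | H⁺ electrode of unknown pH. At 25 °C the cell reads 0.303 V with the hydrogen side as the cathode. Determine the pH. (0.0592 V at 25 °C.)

pH = 3.54

E°_cell = 0.44 V and n = 2.
log Q = n(E° − E)/0.0592 = 2×(0.44 − 0.303)/0.0592 = 4.628.
With Q = [Fe²⁺]·P(H₂) / [H⁺]^2, solving for [H⁺] gives log[H⁺] = -3.544, so pH = 3.54.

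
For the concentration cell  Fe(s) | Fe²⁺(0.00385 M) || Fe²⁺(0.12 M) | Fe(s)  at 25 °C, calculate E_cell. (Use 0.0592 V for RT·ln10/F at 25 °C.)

Both half-cells are Fe²⁺/Fe, so E°_cell = 0. The concentrated side is the cathode; the cell reaction moves Fe²⁺ from high to low concentration with n = 2.
Q = [Fe²⁺]_dilute/[Fe²⁺]_conc = 0.00385/0.12 = 0.0321.
E = 0 − (0.0592/2) log Q = −(0.0592/2)(-1.494) = 0.0442 V.

0.044 V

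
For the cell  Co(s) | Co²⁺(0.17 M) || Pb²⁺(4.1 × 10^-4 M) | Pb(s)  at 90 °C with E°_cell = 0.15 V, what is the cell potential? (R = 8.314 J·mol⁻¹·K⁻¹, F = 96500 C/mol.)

0.056 V

Balancing electrons gives n = 2; the reaction quotient is Q = [Co²⁺]/[Pb²⁺] = 415.
E = E° − (RT/nF) ln Q = 0.15 − (8.314×363)/(2×96500) × (6.027) = 0.150 − 0.094 = 0.056 V.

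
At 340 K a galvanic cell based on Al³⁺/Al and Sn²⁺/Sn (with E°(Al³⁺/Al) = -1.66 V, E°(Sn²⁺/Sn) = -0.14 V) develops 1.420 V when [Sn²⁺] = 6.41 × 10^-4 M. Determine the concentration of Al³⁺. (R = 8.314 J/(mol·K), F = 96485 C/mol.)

From the Nernst equation, ln Q = nF(E° − E)/RT = 6×96485×(1.52 − 1.420)/(8.314×340) = 20.480, so Q = 7.84 × 10^8.
With Q = [Al³⁺]^2/[Sn²⁺]^3 and the known concentrations, [Al³⁺]^2 in the numerator gives [Al³⁺] = 0.45 M.

0.45 M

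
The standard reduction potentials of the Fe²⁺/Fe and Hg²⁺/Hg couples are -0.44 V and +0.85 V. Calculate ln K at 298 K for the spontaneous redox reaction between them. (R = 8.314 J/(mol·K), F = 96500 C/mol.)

E°_cell = +0.85 − (-0.44) = 1.29 V, with n = 2 electrons transferred.
At equilibrium E = 0, so the Nernst equation gives ln K = nFE°/RT = (2)(96500)(1.29)/((8.314)(298)) = 100.49.

ln K = 100.5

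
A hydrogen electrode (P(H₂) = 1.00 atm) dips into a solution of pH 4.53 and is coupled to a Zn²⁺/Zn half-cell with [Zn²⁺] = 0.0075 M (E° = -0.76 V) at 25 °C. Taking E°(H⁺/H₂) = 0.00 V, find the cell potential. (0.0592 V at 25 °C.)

0.55 V

The hydrogen couple is the cathode, so E°_cell = 0.76 V; n = 2.
[H⁺] = 10^(−4.53) = 3 × 10^-5 M, and Q = [Zn²⁺]·P(H₂) / [H⁺]^2 = 8.61 × 10^6.
E = E° − (0.0592/2) log Q = 0.76 − (0.0592/2)(6.935) = 0.555 V.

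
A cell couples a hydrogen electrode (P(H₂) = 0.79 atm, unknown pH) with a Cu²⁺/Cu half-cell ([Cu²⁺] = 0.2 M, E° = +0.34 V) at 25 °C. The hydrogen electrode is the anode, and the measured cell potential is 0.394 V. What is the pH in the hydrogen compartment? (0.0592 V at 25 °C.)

pH = 1.31

E°_cell = 0.34 V and n = 2.
log Q = n(E° − E)/0.0592 = 2×(0.34 − 0.394)/0.0592 = -1.824.
With Q = [H⁺]^2 / ([Cu²⁺]·P(H₂)), solving for [H⁺] gives log[H⁺] = -1.313, so pH = 1.31.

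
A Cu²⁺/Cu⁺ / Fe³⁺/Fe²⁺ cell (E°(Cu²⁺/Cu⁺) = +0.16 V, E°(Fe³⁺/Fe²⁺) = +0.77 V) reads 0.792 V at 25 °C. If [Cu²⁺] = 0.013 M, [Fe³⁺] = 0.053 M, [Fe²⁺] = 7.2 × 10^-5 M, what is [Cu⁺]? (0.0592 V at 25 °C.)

From the Nernst equation, log Q = n(E° − E)/0.0592 = 1(0.61 − 0.792)/0.0592 = -3.074, so Q = 8.43 × 10^-4.
With Q = [Cu²⁺]·[Fe²⁺]/([Cu⁺]·[Fe³⁺]) and the known concentrations, [Cu⁺] in the denominator gives [Cu⁺] = 0.021 M.

0.021 M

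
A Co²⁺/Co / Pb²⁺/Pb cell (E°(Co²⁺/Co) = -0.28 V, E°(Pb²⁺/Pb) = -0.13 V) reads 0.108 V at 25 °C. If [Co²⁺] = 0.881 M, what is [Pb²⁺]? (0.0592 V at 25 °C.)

0.034 M

From the Nernst equation, log Q = n(E° − E)/0.0592 = 2(0.15 − 0.108)/0.0592 = 1.419, so Q = 26.2.
With Q = [Co²⁺]/[Pb²⁺] and the known concentrations, [Pb²⁺] in the denominator gives [Pb²⁺] = 0.034 M.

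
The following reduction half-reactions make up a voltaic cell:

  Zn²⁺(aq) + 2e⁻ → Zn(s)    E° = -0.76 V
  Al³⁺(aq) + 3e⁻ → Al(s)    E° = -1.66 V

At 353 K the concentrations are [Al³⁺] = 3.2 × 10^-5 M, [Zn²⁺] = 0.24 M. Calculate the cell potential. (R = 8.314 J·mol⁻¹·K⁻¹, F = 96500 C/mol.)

The Zn²⁺/Zn couple has the higher reduction potential and acts as the cathode, so E°_cell = -0.76 − (-1.66) = 0.90 V.
Balancing electrons gives n = 6; the reaction quotient is Q = [Al³⁺]^2/[Zn²⁺]^3 = 7.41 × 10^-8.
E = E° − (RT/nF) ln Q = 0.90 − (8.314×353)/(6×96500) × (-16.418) = 0.900 + 0.083 = 0.983 V.

0.983 V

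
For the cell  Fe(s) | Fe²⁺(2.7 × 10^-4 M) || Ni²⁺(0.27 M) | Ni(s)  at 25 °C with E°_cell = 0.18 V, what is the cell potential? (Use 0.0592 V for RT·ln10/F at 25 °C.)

0.269 V

Balancing electrons gives n = 2; the reaction quotient is Q = [Fe²⁺]/[Ni²⁺] = 0.00100.
At 25 °C, E = E° − (0.0592/n) log Q = 0.18 − (0.0592/2)(-3.000) = 0.180 + 0.089 = 0.269 V.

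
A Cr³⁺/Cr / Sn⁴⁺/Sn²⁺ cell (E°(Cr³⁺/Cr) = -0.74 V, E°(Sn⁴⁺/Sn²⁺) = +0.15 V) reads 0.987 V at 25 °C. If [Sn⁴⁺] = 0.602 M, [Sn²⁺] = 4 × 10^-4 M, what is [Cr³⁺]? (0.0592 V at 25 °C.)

From the Nernst equation, log Q = n(E° − E)/0.0592 = 6(0.89 − 0.987)/0.0592 = -9.831, so Q = 1.48 × 10^-10.
With Q = [Cr³⁺]^2·[Sn²⁺]^3/[Sn⁴⁺]^3 and the known concentrations, [Cr³⁺]^2 in the numerator gives [Cr³⁺] = 0.71 M.

0.71 M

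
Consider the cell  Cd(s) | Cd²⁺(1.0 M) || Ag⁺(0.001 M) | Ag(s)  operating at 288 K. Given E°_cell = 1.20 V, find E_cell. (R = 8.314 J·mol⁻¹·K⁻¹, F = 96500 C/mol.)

Balancing electrons gives n = 2; the reaction quotient is Q = [Cd²⁺]/[Ag⁺]^2 = 1 × 10^6.
E = E° − (RT/nF) ln Q = 1.20 − (8.314×288)/(2×96500) × (13.816) = 1.200 − 0.171 = 1.029 V.

1.03 V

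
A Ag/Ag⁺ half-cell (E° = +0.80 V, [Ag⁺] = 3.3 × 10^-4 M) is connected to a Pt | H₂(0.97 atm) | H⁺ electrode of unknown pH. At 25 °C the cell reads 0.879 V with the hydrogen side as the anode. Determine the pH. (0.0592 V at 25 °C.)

E°_cell = 0.80 V and n = 2.
log Q = n(E° − E)/0.0592 = 2×(0.80 − 0.879)/0.0592 = -2.669.
With Q = [H⁺]^2 / ([Ag⁺]^2·P(H₂)), solving for [H⁺] gives log[H⁺] = -4.823, so pH = 4.82.

pH = 4.82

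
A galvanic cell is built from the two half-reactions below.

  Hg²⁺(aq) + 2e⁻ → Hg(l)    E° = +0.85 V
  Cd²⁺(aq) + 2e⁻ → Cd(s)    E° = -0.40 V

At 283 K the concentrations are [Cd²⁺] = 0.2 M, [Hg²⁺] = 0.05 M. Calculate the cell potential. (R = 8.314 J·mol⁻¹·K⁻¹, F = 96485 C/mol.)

The Hg²⁺/Hg couple has the higher reduction potential and acts as the cathode, so E°_cell = +0.85 − (-0.40) = 1.25 V.
Balancing electrons gives n = 2; the reaction quotient is Q = [Cd²⁺]/[Hg²⁺] = 4.00.
E = E° − (RT/nF) ln Q = 1.25 − (8.314×283)/(2×96485) × (1.386) = 1.250 − 0.017 = 1.233 V.

1.23 V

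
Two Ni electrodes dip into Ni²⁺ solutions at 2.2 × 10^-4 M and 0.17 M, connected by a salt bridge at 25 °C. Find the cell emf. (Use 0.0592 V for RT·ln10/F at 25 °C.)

0.085 V

Both half-cells are Ni²⁺/Ni, so E°_cell = 0. The concentrated side is the cathode; the cell reaction moves Ni²⁺ from high to low concentration with n = 2.
Q = [Ni²⁺]_dilute/[Ni²⁺]_conc = 2.2 × 10^-4/0.17 = 0.00129.
E = 0 − (0.0592/2) log Q = −(0.0592/2)(-2.888) = 0.0855 V.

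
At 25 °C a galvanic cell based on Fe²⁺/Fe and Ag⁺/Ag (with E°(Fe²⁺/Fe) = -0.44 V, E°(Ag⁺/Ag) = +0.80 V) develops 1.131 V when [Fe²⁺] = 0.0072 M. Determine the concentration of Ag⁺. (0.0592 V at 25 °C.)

0.0012 M

From the Nernst equation, log Q = n(E° − E)/0.0592 = 2(1.24 − 1.131)/0.0592 = 3.682, so Q = 4810.
With Q = [Fe²⁺]/[Ag⁺]^2 and the known concentrations, [Ag⁺]^2 in the denominator gives [Ag⁺] = 0.0012 M.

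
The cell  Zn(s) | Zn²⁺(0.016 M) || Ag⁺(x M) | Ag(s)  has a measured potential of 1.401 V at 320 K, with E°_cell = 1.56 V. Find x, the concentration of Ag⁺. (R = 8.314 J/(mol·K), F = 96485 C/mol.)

From the Nernst equation, ln Q = nF(E° − E)/RT = 2×96485×(1.56 − 1.401)/(8.314×320) = 11.533, so Q = 1.02 × 10^5.
With Q = [Zn²⁺]/[Ag⁺]^2 and the known concentrations, [Ag⁺]^2 in the denominator gives [Ag⁺] = 4 × 10^-4 M.

4 × 10^-4 M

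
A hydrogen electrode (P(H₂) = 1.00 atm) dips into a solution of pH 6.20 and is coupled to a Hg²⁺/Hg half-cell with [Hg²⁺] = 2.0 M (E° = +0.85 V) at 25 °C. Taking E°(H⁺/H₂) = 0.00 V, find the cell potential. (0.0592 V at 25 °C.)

1.23 V

The Hg²⁺/Hg couple is the cathode, so E°_cell = 0.85 V; n = 2.
[H⁺] = 10^(−6.20) = 6.3 × 10^-7 M, and Q = [H⁺]^2 / ([Hg²⁺]·P(H₂)) = 1.99 × 10^-13.
E = E° − (0.0592/2) log Q = 0.85 − (0.0592/2)(-12.701) = 1.226 V.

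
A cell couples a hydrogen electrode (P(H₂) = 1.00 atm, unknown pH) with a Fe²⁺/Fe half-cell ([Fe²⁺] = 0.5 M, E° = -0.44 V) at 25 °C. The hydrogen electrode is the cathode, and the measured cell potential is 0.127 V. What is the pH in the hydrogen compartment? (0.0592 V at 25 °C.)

E°_cell = 0.44 V and n = 2.
log Q = n(E° − E)/0.0592 = 2×(0.44 − 0.127)/0.0592 = 10.574.
With Q = [Fe²⁺]·P(H₂) / [H⁺]^2, solving for [H⁺] gives log[H⁺] = -5.438, so pH = 5.44.

pH = 5.44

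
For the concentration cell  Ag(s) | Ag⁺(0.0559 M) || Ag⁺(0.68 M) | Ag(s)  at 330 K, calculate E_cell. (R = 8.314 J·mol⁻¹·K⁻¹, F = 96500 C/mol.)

Both half-cells are Ag⁺/Ag, so E°_cell = 0. The concentrated side is the cathode; the cell reaction moves Ag⁺ from high to low concentration with n = 1.
Q = [Ag⁺]_dilute/[Ag⁺]_conc = 0.0559/0.68 = 0.0822.
E = 0 − (RT/nF) ln Q = −((8.314×330)/(1×96500))(-2.499) = 0.0710 V.

0.071 V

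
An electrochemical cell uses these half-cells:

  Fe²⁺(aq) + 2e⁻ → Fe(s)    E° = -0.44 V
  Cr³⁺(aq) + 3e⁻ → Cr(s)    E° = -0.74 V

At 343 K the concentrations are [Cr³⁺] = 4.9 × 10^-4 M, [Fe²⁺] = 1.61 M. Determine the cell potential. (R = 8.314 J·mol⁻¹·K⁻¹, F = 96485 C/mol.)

0.382 V

The Fe²⁺/Fe couple has the higher reduction potential and acts as the cathode, so E°_cell = -0.44 − (-0.74) = 0.30 V.
Balancing electrons gives n = 6; the reaction quotient is Q = [Cr³⁺]^2/[Fe²⁺]^3 = 5.75 × 10^-8.
E = E° − (RT/nF) ln Q = 0.30 − (8.314×343)/(6×96485) × (-16.671) = 0.300 + 0.082 = 0.382 V.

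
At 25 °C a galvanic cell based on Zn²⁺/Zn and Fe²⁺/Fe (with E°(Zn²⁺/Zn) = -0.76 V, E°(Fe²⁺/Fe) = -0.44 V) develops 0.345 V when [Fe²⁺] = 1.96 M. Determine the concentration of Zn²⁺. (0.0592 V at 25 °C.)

0.28 M

From the Nernst equation, log Q = n(E° − E)/0.0592 = 2(0.32 − 0.345)/0.0592 = -0.845, so Q = 0.143.
With Q = [Zn²⁺]/[Fe²⁺] and the known concentrations, [Zn²⁺] in the numerator gives [Zn²⁺] = 0.28 M.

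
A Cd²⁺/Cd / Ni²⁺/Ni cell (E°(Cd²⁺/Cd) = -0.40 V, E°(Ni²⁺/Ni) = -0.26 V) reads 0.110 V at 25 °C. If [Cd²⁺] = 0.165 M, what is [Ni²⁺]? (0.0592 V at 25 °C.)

0.016 M

From the Nernst equation, log Q = n(E° − E)/0.0592 = 2(0.14 − 0.110)/0.0592 = 1.014, so Q = 10.3.
With Q = [Cd²⁺]/[Ni²⁺] and the known concentrations, [Ni²⁺] in the denominator gives [Ni²⁺] = 0.016 M.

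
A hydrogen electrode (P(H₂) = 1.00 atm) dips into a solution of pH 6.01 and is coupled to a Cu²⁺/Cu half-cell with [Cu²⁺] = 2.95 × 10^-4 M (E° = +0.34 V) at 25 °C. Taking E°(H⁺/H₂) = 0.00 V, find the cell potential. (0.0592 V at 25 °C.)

The Cu²⁺/Cu couple is the cathode, so E°_cell = 0.34 V; n = 2.
[H⁺] = 10^(−6.01) = 9.8 × 10^-7 M, and Q = [H⁺]^2 / ([Cu²⁺]·P(H₂)) = 3.24 × 10^-9.
E = E° − (0.0592/2) log Q = 0.34 − (0.0592/2)(-8.490) = 0.591 V.

0.59 V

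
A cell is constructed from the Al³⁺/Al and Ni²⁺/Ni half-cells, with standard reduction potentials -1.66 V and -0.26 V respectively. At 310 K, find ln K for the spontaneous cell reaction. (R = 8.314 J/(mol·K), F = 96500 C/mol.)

E°_cell = -0.26 − (-1.66) = 1.40 V, with n = 6 electrons transferred.
At equilibrium E = 0, so the Nernst equation gives ln K = nFE°/RT = (6)(96500)(1.40)/((8.314)(310)) = 314.51.

ln K = 314.5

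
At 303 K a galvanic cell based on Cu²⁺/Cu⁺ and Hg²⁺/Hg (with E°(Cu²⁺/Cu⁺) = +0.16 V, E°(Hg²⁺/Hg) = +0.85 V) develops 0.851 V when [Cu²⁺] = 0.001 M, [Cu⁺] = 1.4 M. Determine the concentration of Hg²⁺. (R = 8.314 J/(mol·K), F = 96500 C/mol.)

0.12 M

From the Nernst equation, ln Q = nF(E° − E)/RT = 2×96500×(0.69 − 0.851)/(8.314×303) = -12.335, so Q = 4.4 × 10^-6.
With Q = [Cu²⁺]^2/([Cu⁺]^2·[Hg²⁺]) and the known concentrations, [Hg²⁺] in the denominator gives [Hg²⁺] = 0.12 M.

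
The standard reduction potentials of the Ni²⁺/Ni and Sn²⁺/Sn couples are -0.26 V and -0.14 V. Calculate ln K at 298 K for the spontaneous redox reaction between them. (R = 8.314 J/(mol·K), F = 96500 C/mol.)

ln K = 9.3

E°_cell = -0.14 − (-0.26) = 0.12 V, with n = 2 electrons transferred.
At equilibrium E = 0, so the Nernst equation gives ln K = nFE°/RT = (2)(96500)(0.12)/((8.314)(298)) = 9.35.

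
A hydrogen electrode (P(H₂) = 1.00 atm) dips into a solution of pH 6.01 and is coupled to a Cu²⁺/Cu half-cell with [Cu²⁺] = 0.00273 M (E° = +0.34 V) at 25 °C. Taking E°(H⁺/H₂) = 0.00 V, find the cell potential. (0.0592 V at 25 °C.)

0.62 V

The Cu²⁺/Cu couple is the cathode, so E°_cell = 0.34 V; n = 2.
[H⁺] = 10^(−6.01) = 9.8 × 10^-7 M, and Q = [H⁺]^2 / ([Cu²⁺]·P(H₂)) = 3.5 × 10^-10.
E = E° − (0.0592/2) log Q = 0.34 − (0.0592/2)(-9.456) = 0.620 V.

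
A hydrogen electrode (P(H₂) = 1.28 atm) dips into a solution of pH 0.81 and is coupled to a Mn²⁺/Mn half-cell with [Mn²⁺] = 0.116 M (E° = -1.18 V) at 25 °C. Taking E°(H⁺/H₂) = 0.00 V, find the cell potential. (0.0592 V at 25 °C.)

The hydrogen couple is the cathode, so E°_cell = 1.18 V; n = 2.
[H⁺] = 10^(−0.81) = 0.15 M, and Q = [Mn²⁺]·P(H₂) / [H⁺]^2 = 6.19.
E = E° − (0.0592/2) log Q = 1.18 − (0.0592/2)(0.792) = 1.157 V.

1.16 V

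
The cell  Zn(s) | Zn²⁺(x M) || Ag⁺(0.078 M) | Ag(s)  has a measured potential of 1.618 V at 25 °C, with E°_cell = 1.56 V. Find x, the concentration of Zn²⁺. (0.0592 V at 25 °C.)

6.7 × 10^-5 M

From the Nernst equation, log Q = n(E° − E)/0.0592 = 2(1.56 − 1.618)/0.0592 = -1.959, so Q = 0.0110.
With Q = [Zn²⁺]/[Ag⁺]^2 and the known concentrations, [Zn²⁺] in the numerator gives [Zn²⁺] = 6.7 × 10^-5 M.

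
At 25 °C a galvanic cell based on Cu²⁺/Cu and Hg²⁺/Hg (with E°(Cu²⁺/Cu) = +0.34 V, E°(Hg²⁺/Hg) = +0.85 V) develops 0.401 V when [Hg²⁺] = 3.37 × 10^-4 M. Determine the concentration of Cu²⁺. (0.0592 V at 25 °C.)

1.6 M

From the Nernst equation, log Q = n(E° − E)/0.0592 = 2(0.51 − 0.401)/0.0592 = 3.682, so Q = 4810.
With Q = [Cu²⁺]/[Hg²⁺] and the known concentrations, [Cu²⁺] in the numerator gives [Cu²⁺] = 1.6 M.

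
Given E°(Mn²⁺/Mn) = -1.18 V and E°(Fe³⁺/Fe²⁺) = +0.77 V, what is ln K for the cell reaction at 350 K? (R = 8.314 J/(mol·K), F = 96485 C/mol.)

E°_cell = +0.77 − (-1.18) = 1.95 V, with n = 2 electrons transferred.
At equilibrium E = 0, so the Nernst equation gives ln K = nFE°/RT = (2)(96485)(1.95)/((8.314)(350)) = 129.31.

ln K = 129.3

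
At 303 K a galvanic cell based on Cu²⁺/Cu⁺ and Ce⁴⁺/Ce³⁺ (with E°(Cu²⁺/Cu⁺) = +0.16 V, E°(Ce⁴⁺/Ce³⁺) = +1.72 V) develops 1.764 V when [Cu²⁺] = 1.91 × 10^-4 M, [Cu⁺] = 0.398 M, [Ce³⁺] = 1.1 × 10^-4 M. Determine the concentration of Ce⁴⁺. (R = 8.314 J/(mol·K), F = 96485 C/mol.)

From the Nernst equation, ln Q = nF(E° − E)/RT = 1×96485×(1.56 − 1.764)/(8.314×303) = -7.813, so Q = 4.04 × 10^-4.
With Q = [Cu²⁺]·[Ce³⁺]/([Cu⁺]·[Ce⁴⁺]) and the known concentrations, [Ce⁴⁺] in the denominator gives [Ce⁴⁺] = 1.3 × 10^-4 M.

1.3 × 10^-4 M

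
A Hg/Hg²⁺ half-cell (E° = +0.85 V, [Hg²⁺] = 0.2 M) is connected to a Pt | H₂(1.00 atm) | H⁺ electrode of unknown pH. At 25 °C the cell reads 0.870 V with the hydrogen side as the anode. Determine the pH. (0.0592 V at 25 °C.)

pH = 0.69

E°_cell = 0.85 V and n = 2.
log Q = n(E° − E)/0.0592 = 2×(0.85 − 0.870)/0.0592 = -0.676.
With Q = [H⁺]^2 / ([Hg²⁺]·P(H₂)), solving for [H⁺] gives log[H⁺] = -0.687, so pH = 0.69.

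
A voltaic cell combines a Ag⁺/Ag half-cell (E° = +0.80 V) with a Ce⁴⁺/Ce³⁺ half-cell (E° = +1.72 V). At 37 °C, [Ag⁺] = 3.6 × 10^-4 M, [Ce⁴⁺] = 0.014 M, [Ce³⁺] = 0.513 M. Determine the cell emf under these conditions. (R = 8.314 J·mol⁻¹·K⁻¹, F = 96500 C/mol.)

The Ce⁴⁺/Ce³⁺ couple has the higher reduction potential and acts as the cathode, so E°_cell = +1.72 − (+0.80) = 0.92 V.
Balancing electrons gives n = 1; the reaction quotient is Q = [Ag⁺]·[Ce³⁺]/[Ce⁴⁺] = 0.0132.
E = E° − (RT/nF) ln Q = 0.92 − (8.314×310)/(1×96500) × (-4.328) = 0.920 + 0.116 = 1.036 V.

1.04 V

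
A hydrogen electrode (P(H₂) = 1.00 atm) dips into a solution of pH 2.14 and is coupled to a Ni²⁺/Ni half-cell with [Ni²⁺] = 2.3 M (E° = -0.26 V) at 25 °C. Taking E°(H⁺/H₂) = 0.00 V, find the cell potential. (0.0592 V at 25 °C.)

The hydrogen couple is the cathode, so E°_cell = 0.26 V; n = 2.
[H⁺] = 10^(−2.14) = 0.0072 M, and Q = [Ni²⁺]·P(H₂) / [H⁺]^2 = 4.38 × 10^4.
E = E° − (0.0592/2) log Q = 0.26 − (0.0592/2)(4.642) = 0.123 V.

0.12 V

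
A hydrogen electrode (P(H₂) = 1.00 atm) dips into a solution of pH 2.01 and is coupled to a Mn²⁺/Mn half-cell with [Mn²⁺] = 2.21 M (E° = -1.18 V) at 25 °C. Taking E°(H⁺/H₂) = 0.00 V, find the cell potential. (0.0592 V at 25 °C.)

The hydrogen couple is the cathode, so E°_cell = 1.18 V; n = 2.
[H⁺] = 10^(−2.01) = 0.0098 M, and Q = [Mn²⁺]·P(H₂) / [H⁺]^2 = 2.31 × 10^4.
E = E° − (0.0592/2) log Q = 1.18 − (0.0592/2)(4.364) = 1.051 V.

1.05 V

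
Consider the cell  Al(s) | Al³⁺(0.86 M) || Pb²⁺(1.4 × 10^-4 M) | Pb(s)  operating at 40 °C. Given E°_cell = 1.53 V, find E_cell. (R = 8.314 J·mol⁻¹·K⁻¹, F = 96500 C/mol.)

1.41 V

Balancing electrons gives n = 6; the reaction quotient is Q = [Al³⁺]^2/[Pb²⁺]^3 = 2.7 × 10^11.
E = E° − (RT/nF) ln Q = 1.53 − (8.314×313)/(6×96500) × (26.320) = 1.530 − 0.118 = 1.412 V.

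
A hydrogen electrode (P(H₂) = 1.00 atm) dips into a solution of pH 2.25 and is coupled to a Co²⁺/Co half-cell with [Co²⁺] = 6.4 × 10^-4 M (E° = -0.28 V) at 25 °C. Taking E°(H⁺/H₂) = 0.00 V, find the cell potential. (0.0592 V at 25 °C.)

0.24 V

The hydrogen couple is the cathode, so E°_cell = 0.28 V; n = 2.
[H⁺] = 10^(−2.25) = 0.0056 M, and Q = [Co²⁺]·P(H₂) / [H⁺]^2 = 20.2.
E = E° − (0.0592/2) log Q = 0.28 − (0.0592/2)(1.306) = 0.241 V.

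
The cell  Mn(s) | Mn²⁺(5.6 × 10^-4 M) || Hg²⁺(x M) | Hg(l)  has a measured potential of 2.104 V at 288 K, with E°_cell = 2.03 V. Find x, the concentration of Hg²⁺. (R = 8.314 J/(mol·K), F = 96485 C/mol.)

From the Nernst equation, ln Q = nF(E° − E)/RT = 2×96485×(2.03 − 2.104)/(8.314×288) = -5.964, so Q = 0.00257.
With Q = [Mn²⁺]/[Hg²⁺] and the known concentrations, [Hg²⁺] in the denominator gives [Hg²⁺] = 0.22 M.

0.22 M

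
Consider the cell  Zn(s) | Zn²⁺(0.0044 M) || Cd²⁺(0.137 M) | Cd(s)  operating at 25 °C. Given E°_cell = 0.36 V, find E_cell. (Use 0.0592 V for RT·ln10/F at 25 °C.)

Balancing electrons gives n = 2; the reaction quotient is Q = [Zn²⁺]/[Cd²⁺] = 0.0321.
At 25 °C, E = E° − (0.0592/n) log Q = 0.36 − (0.0592/2)(-1.493) = 0.360 + 0.044 = 0.404 V.

0.404 V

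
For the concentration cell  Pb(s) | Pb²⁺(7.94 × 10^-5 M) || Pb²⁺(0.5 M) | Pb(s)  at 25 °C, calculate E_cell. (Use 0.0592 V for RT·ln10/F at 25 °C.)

0.11 V

Both half-cells are Pb²⁺/Pb, so E°_cell = 0. The concentrated side is the cathode; the cell reaction moves Pb²⁺ from high to low concentration with n = 2.
Q = [Pb²⁺]_dilute/[Pb²⁺]_conc = 7.94 × 10^-5/0.5 = 1.59 × 10^-4.
E = 0 − (0.0592/2) log Q = −(0.0592/2)(-3.799) = 0.1125 V.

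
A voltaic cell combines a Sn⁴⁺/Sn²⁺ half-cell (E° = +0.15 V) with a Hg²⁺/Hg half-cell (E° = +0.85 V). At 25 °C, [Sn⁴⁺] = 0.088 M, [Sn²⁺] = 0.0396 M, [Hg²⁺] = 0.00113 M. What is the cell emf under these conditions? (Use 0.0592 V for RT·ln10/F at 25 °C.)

0.602 V

The Hg²⁺/Hg couple has the higher reduction potential and acts as the cathode, so E°_cell = +0.85 − (+0.15) = 0.70 V.
Balancing electrons gives n = 2; the reaction quotient is Q = [Sn⁴⁺]/([Sn²⁺]·[Hg²⁺]) = 1970.
At 25 °C, E = E° − (0.0592/n) log Q = 0.70 − (0.0592/2)(3.294) = 0.700 − 0.098 = 0.602 V.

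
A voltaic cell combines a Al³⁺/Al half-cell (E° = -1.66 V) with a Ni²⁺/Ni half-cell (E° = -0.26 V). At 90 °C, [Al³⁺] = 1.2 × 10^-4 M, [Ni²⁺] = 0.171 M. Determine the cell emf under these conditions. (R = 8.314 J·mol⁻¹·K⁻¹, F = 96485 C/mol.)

1.47 V

The Ni²⁺/Ni couple has the higher reduction potential and acts as the cathode, so E°_cell = -0.26 − (-1.66) = 1.40 V.
Balancing electrons gives n = 6; the reaction quotient is Q = [Al³⁺]^2/[Ni²⁺]^3 = 2.88 × 10^-6.
E = E° − (RT/nF) ln Q = 1.40 − (8.314×363)/(6×96485) × (-12.758) = 1.400 + 0.067 = 1.467 V.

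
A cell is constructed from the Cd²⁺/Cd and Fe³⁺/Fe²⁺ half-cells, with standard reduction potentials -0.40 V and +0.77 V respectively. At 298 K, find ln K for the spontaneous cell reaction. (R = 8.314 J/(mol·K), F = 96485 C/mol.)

ln K = 91.1

E°_cell = +0.77 − (-0.40) = 1.17 V, with n = 2 electrons transferred.
At equilibrium E = 0, so the Nernst equation gives ln K = nFE°/RT = (2)(96485)(1.17)/((8.314)(298)) = 91.13.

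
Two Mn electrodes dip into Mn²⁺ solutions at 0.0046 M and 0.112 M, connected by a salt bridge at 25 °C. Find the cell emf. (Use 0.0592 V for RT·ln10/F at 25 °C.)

Both half-cells are Mn²⁺/Mn, so E°_cell = 0. The concentrated side is the cathode; the cell reaction moves Mn²⁺ from high to low concentration with n = 2.
Q = [Mn²⁺]_dilute/[Mn²⁺]_conc = 0.0046/0.112 = 0.0411.
E = 0 − (0.0592/2) log Q = −(0.0592/2)(-1.386) = 0.0410 V.

0.041 V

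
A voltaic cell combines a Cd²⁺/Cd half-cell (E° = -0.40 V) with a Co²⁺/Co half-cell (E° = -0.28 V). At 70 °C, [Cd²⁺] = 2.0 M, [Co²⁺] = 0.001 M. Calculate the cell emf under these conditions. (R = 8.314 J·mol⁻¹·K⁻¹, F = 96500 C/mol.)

0.008 V

The Co²⁺/Co couple has the higher reduction potential and acts as the cathode, so E°_cell = -0.28 − (-0.40) = 0.12 V.
Balancing electrons gives n = 2; the reaction quotient is Q = [Cd²⁺]/[Co²⁺] = 2000.
E = E° − (RT/nF) ln Q = 0.12 − (8.314×343)/(2×96500) × (7.601) = 0.120 − 0.112 = 0.008 V.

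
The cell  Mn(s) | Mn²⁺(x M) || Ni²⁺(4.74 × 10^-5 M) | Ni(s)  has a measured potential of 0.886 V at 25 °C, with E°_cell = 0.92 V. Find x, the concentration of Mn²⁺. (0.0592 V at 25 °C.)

6.7 × 10^-4 M

From the Nernst equation, log Q = n(E° − E)/0.0592 = 2(0.92 − 0.886)/0.0592 = 1.149, so Q = 14.1.
With Q = [Mn²⁺]/[Ni²⁺] and the known concentrations, [Mn²⁺] in the numerator gives [Mn²⁺] = 6.7 × 10^-4 M.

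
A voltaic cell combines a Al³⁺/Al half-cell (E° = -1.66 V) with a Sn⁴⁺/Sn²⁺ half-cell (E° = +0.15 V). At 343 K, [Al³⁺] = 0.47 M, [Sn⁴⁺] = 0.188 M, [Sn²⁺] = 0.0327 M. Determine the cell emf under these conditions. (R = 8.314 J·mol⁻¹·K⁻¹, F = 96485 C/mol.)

1.84 V

The Sn⁴⁺/Sn²⁺ couple has the higher reduction potential and acts as the cathode, so E°_cell = +0.15 − (-1.66) = 1.81 V.
Balancing electrons gives n = 6; the reaction quotient is Q = [Al³⁺]^2·[Sn²⁺]^3/[Sn⁴⁺]^3 = 0.00116.
E = E° − (RT/nF) ln Q = 1.81 − (8.314×343)/(6×96485) × (-6.757) = 1.810 + 0.033 = 1.843 V.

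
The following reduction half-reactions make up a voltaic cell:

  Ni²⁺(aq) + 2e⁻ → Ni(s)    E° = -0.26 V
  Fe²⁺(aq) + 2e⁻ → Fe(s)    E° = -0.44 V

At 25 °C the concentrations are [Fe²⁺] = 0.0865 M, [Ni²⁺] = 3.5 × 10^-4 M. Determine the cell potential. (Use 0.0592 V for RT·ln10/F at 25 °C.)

0.109 V

The Ni²⁺/Ni couple has the higher reduction potential and acts as the cathode, so E°_cell = -0.26 − (-0.44) = 0.18 V.
Balancing electrons gives n = 2; the reaction quotient is Q = [Fe²⁺]/[Ni²⁺] = 247.
At 25 °C, E = E° − (0.0592/n) log Q = 0.18 − (0.0592/2)(2.393) = 0.180 − 0.071 = 0.109 V.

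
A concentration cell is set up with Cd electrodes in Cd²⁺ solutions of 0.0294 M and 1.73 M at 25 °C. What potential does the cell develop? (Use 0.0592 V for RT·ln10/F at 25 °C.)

Both half-cells are Cd²⁺/Cd, so E°_cell = 0. The concentrated side is the cathode; the cell reaction moves Cd²⁺ from high to low concentration with n = 2.
Q = [Cd²⁺]_dilute/[Cd²⁺]_conc = 0.0294/1.73 = 0.0170.
E = 0 − (0.0592/2) log Q = −(0.0592/2)(-1.770) = 0.0524 V.

0.052 V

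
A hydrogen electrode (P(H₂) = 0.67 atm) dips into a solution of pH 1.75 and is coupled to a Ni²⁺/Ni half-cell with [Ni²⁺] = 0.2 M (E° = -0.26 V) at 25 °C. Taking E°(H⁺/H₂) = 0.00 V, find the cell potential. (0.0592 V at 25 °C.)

0.18 V

The hydrogen couple is the cathode, so E°_cell = 0.26 V; n = 2.
[H⁺] = 10^(−1.75) = 0.018 M, and Q = [Ni²⁺]·P(H₂) / [H⁺]^2 = 424.
E = E° − (0.0592/2) log Q = 0.26 − (0.0592/2)(2.627) = 0.182 V.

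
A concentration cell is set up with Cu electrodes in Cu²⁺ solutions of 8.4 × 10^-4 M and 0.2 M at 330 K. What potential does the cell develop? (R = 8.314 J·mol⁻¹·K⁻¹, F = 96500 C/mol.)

0.078 V

Both half-cells are Cu²⁺/Cu, so E°_cell = 0. The concentrated side is the cathode; the cell reaction moves Cu²⁺ from high to low concentration with n = 2.
Q = [Cu²⁺]_dilute/[Cu²⁺]_conc = 8.4 × 10^-4/0.2 = 0.00420.
E = 0 − (RT/nF) ln Q = −((8.314×330)/(2×96500))(-5.473) = 0.0778 V.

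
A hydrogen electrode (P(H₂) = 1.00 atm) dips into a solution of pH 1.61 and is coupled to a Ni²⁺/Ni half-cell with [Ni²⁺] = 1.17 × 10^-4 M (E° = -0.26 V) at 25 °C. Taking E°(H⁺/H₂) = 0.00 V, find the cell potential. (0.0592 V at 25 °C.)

The hydrogen couple is the cathode, so E°_cell = 0.26 V; n = 2.
[H⁺] = 10^(−1.61) = 0.025 M, and Q = [Ni²⁺]·P(H₂) / [H⁺]^2 = 0.194.
E = E° − (0.0592/2) log Q = 0.26 − (0.0592/2)(-0.712) = 0.281 V.

0.28 V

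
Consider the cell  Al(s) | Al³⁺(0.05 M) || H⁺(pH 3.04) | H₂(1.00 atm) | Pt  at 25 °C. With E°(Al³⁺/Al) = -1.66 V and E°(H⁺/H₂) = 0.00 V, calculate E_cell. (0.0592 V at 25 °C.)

1.51 V

The hydrogen couple is the cathode, so E°_cell = 1.66 V; n = 6.
[H⁺] = 10^(−3.04) = 9.1 × 10^-4 M, and Q = [Al³⁺]^2·P(H₂)^3 / [H⁺]^6 = 4.34 × 10^15.
E = E° − (0.0592/6) log Q = 1.66 − (0.0592/6)(15.638) = 1.506 V.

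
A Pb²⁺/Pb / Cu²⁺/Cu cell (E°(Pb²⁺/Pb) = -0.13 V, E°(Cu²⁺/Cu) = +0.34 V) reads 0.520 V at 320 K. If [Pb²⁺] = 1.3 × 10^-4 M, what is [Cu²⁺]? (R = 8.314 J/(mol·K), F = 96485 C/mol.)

From the Nernst equation, ln Q = nF(E° − E)/RT = 2×96485×(0.47 − 0.520)/(8.314×320) = -3.627, so Q = 0.0266.
With Q = [Pb²⁺]/[Cu²⁺] and the known concentrations, [Cu²⁺] in the denominator gives [Cu²⁺] = 0.0049 M.

0.0049 M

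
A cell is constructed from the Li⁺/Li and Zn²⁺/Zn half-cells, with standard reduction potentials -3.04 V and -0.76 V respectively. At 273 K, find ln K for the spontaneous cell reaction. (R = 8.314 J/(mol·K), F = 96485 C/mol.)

E°_cell = -0.76 − (-3.04) = 2.28 V, with n = 2 electrons transferred.
At equilibrium E = 0, so the Nernst equation gives ln K = nFE°/RT = (2)(96485)(2.28)/((8.314)(273)) = 193.84.

ln K = 193.8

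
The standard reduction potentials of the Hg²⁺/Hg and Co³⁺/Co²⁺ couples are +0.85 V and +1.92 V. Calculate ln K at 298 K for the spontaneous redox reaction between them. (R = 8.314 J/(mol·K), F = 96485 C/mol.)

E°_cell = +1.92 − (+0.85) = 1.07 V, with n = 2 electrons transferred.
At equilibrium E = 0, so the Nernst equation gives ln K = nFE°/RT = (2)(96485)(1.07)/((8.314)(298)) = 83.34.

ln K = 83.3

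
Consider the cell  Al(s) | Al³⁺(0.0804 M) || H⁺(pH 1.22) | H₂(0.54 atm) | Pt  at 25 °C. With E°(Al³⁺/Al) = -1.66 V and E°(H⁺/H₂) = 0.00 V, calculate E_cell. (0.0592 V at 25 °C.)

The hydrogen couple is the cathode, so E°_cell = 1.66 V; n = 6.
[H⁺] = 10^(−1.22) = 0.060 M, and Q = [Al³⁺]^2·P(H₂)^3 / [H⁺]^6 = 2.13 × 10^4.
E = E° − (0.0592/6) log Q = 1.66 − (0.0592/6)(4.328) = 1.617 V.

1.62 V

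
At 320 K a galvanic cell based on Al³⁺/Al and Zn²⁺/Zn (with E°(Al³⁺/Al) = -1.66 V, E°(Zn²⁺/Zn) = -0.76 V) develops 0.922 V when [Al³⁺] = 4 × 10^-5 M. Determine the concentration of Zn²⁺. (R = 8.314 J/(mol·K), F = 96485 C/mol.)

0.0058 M

From the Nernst equation, ln Q = nF(E° − E)/RT = 6×96485×(0.90 − 0.922)/(8.314×320) = -4.787, so Q = 0.00834.
With Q = [Al³⁺]^2/[Zn²⁺]^3 and the known concentrations, [Zn²⁺]^3 in the denominator gives [Zn²⁺] = 0.0058 M.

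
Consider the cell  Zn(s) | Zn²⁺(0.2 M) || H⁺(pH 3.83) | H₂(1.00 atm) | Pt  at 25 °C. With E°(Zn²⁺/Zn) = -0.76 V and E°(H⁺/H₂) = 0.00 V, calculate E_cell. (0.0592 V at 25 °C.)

The hydrogen couple is the cathode, so E°_cell = 0.76 V; n = 2.
[H⁺] = 10^(−3.83) = 1.5 × 10^-4 M, and Q = [Zn²⁺]·P(H₂) / [H⁺]^2 = 9.14 × 10^6.
E = E° − (0.0592/2) log Q = 0.76 − (0.0592/2)(6.961) = 0.554 V.

0.55 V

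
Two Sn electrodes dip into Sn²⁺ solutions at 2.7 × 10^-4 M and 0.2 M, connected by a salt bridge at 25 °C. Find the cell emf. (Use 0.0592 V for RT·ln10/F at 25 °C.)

0.085 V

Both half-cells are Sn²⁺/Sn, so E°_cell = 0. The concentrated side is the cathode; the cell reaction moves Sn²⁺ from high to low concentration with n = 2.
Q = [Sn²⁺]_dilute/[Sn²⁺]_conc = 2.7 × 10^-4/0.2 = 0.00135.
E = 0 − (0.0592/2) log Q = −(0.0592/2)(-2.870) = 0.0850 V.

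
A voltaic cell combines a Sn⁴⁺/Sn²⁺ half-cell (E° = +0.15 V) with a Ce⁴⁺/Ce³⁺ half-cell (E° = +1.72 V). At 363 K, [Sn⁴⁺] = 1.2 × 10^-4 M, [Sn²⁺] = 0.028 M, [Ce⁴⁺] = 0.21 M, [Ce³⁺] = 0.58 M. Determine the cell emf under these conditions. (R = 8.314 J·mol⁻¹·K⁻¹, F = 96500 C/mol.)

The Ce⁴⁺/Ce³⁺ couple has the higher reduction potential and acts as the cathode, so E°_cell = +1.72 − (+0.15) = 1.57 V.
Balancing electrons gives n = 2; the reaction quotient is Q = [Sn⁴⁺]·[Ce³⁺]^2/([Sn²⁺]·[Ce⁴⁺]^2) = 0.0327.
E = E° − (RT/nF) ln Q = 1.57 − (8.314×363)/(2×96500) × (-3.421) = 1.570 + 0.053 = 1.623 V.

1.62 V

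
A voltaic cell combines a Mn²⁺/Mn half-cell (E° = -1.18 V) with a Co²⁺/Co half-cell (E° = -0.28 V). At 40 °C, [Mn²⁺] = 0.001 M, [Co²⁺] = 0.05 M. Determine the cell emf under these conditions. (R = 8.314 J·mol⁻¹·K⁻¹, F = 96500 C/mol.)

0.953 V

The Co²⁺/Co couple has the higher reduction potential and acts as the cathode, so E°_cell = -0.28 − (-1.18) = 0.90 V.
Balancing electrons gives n = 2; the reaction quotient is Q = [Mn²⁺]/[Co²⁺] = 0.0200.
E = E° − (RT/nF) ln Q = 0.90 − (8.314×313)/(2×96500) × (-3.912) = 0.900 + 0.053 = 0.953 V.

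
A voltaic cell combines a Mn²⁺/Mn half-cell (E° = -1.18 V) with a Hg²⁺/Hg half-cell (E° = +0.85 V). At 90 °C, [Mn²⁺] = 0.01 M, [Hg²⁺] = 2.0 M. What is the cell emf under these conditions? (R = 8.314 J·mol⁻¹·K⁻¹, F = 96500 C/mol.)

The Hg²⁺/Hg couple has the higher reduction potential and acts as the cathode, so E°_cell = +0.85 − (-1.18) = 2.03 V.
Balancing electrons gives n = 2; the reaction quotient is Q = [Mn²⁺]/[Hg²⁺] = 0.00500.
E = E° − (RT/nF) ln Q = 2.03 − (8.314×363)/(2×96500) × (-5.298) = 2.030 + 0.083 = 2.113 V.

2.11 V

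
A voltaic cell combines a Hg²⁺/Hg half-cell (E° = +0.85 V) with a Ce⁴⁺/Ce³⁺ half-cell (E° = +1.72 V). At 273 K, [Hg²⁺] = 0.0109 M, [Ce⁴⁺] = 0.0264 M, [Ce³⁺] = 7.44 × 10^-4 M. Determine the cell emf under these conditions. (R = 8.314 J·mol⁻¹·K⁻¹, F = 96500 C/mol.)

The Ce⁴⁺/Ce³⁺ couple has the higher reduction potential and acts as the cathode, so E°_cell = +1.72 − (+0.85) = 0.87 V.
Balancing electrons gives n = 2; the reaction quotient is Q = [Hg²⁺]·[Ce³⁺]^2/[Ce⁴⁺]^2 = 8.66 × 10^-6.
E = E° − (RT/nF) ln Q = 0.87 − (8.314×273)/(2×96500) × (-11.657) = 0.870 + 0.137 = 1.007 V.

1.01 V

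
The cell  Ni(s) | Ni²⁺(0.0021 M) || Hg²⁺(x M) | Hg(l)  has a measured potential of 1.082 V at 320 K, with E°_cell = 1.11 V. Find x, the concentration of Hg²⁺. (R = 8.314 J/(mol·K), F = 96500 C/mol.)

2.8 × 10^-4 M

From the Nernst equation, ln Q = nF(E° − E)/RT = 2×96500×(1.11 − 1.082)/(8.314×320) = 2.031, so Q = 7.62.
With Q = [Ni²⁺]/[Hg²⁺] and the known concentrations, [Hg²⁺] in the denominator gives [Hg²⁺] = 2.8 × 10^-4 M.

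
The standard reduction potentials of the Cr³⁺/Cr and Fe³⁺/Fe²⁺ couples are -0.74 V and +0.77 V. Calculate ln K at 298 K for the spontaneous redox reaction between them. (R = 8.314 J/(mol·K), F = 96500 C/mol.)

E°_cell = +0.77 − (-0.74) = 1.51 V, with n = 3 electrons transferred.
At equilibrium E = 0, so the Nernst equation gives ln K = nFE°/RT = (3)(96500)(1.51)/((8.314)(298)) = 176.44.

ln K = 176.4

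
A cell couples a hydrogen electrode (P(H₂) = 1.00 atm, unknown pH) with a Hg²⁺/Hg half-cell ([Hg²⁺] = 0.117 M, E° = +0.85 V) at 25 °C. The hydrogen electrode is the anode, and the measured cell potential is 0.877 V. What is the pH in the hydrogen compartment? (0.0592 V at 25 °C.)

E°_cell = 0.85 V and n = 2.
log Q = n(E° − E)/0.0592 = 2×(0.85 − 0.877)/0.0592 = -0.912.
With Q = [H⁺]^2 / ([Hg²⁺]·P(H₂)), solving for [H⁺] gives log[H⁺] = -0.922, so pH = 0.92.

pH = 0.92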